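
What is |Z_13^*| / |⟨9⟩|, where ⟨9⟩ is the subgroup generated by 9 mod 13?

The order of 9 must divide φ(13) = 13 − 1 = 12 = 2^2 · 3.
Divisors of 12: 1, 2, 3, 4, 6, 12.
Compute 9^d (mod 13) for the divisors d until we hit 1:
9^1 ≡ 9 (mod 13)
9^2 ≡ 3 (mod 13)
9^3 ≡ 1 (mod 13) ✓
The order of 9 is 3, so the subgroup it generates has 3 elements.
Index = |(Z/13Z)^×| / |⟨9⟩| = 12 / 3 = 4.

4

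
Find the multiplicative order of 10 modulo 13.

6

By Lagrange's theorem, ord_13(10) divides φ(13) = 13 − 1 = 12 = 2^2 · 3.
Divisors of 12: 1, 2, 3, 4, 6, 12.
Compute 10^d (mod 13) for the divisors d until we hit 1:
10^1 ≡ 10 (mod 13)
10^2 ≡ 9 (mod 13)
10^3 ≡ 12 (mod 13)
10^4 ≡ 3 (mod 13)
10^6 ≡ 1 (mod 13) ✓
Hence ord(10) = 6.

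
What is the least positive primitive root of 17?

φ(17) = 17 − 1 = 16 = 2^4.
Test candidates g = 2, 3, … against the prime factors q ∈ {2} of φ(17): g is a generator iff g^(16/q) ≢ 1 for every such q.
g = 2: 2^8 ≡ 1 — hits 1, so not a primitive root.
g = 3: 3^8 ≡ 16 — none is 1, so 3 is a primitive root.
Hence the least primitive root of 17 is 3.

3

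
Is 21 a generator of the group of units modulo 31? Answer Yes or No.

Yes

φ(31) = 31 − 1 = 30 = 2 · 3 · 5.
Test 21^(30/q) mod 31 for each prime factor q of 30:
21^15 ≡ 30 (mod 31)  [q = 2: ≢ 1 ✓]
21^10 ≡ 5 (mod 31)  [q = 3: ≢ 1 ✓]
21^6 ≡ 2 (mod 31)  [q = 5: ≢ 1 ✓]
All checks pass, so 21 has order 30 and is a primitive root modulo 31.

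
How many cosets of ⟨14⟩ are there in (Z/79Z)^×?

By Lagrange's theorem, ord_79(14) divides φ(79) = 79 − 1 = 78 = 2 · 3 · 13.
Divisors of 78: 1, 2, 3, 6, 13, 26, 39, 78.
Compute 14^d (mod 79) for the divisors d until we hit 1:
14^1 ≡ 14 (mod 79)
14^2 ≡ 38 (mod 79)
14^3 ≡ 58 (mod 79)
14^6 ≡ 46 (mod 79)
14^13 ≡ 78 (mod 79)
14^26 ≡ 1 (mod 79) ✓
Thus |⟨14⟩| = ord(14) = 26.
Index = |(Z/79Z)^×| / |⟨14⟩| = 78 / 26 = 3.

3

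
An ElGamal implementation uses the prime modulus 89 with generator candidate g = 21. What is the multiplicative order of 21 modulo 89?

ord(21) | φ(89) = 89 − 1 = 88 = 2^3 · 11.
Divisors of 88: 1, 2, 4, 8, 11, 22, 44, 88.
Check 21^d mod 89 for each divisor in increasing order:
21^1 ≡ 21 (mod 89)
21^2 ≡ 85 (mod 89)
21^4 ≡ 16 (mod 89)
21^8 ≡ 78 (mod 89)
21^11 ≡ 34 (mod 89)
21^22 ≡ 88 (mod 89)
21^44 ≡ 1 (mod 89) ✓
Hence ord(21) = 44.

44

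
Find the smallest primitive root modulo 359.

7

φ(359) = 359 − 1 = 358 = 2 · 179.
Test candidates g = 2, 3, … against the prime factors q ∈ {2, 179} of φ(359): g is a generator iff g^(358/q) ≢ 1 for every such q.
g = 2: 2^179 ≡ 1 — hits 1, so not a primitive root.
g = 3: 3^179 ≡ 1 — hits 1, so not a primitive root.
g = 4: 4^179 ≡ 1 — hits 1, so not a primitive root.
g = 5: 5^179 ≡ 1 — hits 1, so not a primitive root.
g = 6: 6^179 ≡ 1 — hits 1, so not a primitive root.
g = 7: 7^179 ≡ 358; 7^2 ≡ 49 — none is 1, so 7 is a primitive root.
The smallest primitive root modulo 359 is 7.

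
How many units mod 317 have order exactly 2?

1

φ(317) = 317 − 1 = 316 = 2^2 · 79.
(Z/317Z)^× is cyclic (|G| = 316); a cyclic group of order m has exactly φ(d) elements of each order d | m, and none otherwise.
2 | 316, and φ(2) = 2 − 1 = 1.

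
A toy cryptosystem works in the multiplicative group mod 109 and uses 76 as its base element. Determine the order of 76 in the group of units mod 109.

By Lagrange's theorem, ord_109(76) divides φ(109) = 109 − 1 = 108 = 2^2 · 3^3.
Divisors of 108: 1, 2, 3, 4, 6, 9, 12, 18, 27, 36, 54, 108.
Evaluate successive powers at the divisors of 108:
76^1 ≡ 76 (mod 109)
76^2 ≡ 108 (mod 109)
76^3 ≡ 33 (mod 109)
76^4 ≡ 1 (mod 109) ✓
Therefore the multiplicative order of 76 modulo 109 is 4.

4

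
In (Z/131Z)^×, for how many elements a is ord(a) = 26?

12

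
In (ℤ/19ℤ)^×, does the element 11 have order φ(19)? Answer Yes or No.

φ(19) = 19 − 1 = 18 = 2 · 3^2.
Test 11^(18/q) mod 19 for each prime factor q of 18:
11^9 ≡ 1 (mod 19)  [q = 2: ≡ 1 ✗]
11^6 ≡ 1 (mod 19)  [q = 3: ≡ 1 ✗]
11^9 ≡ 1 shows ord(11) | 9, strictly less than φ(19); not a primitive root.

No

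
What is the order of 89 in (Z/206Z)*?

34

ord(89) | φ(206) = φ(2)·φ(103) = 1·102 = 102 = 2 · 3 · 17.
Divisors of 102: 1, 2, 3, 6, 17, 34, 51, 102.
Compute 89^d (mod 206) for the divisors d until we hit 1:
89^1 ≡ 89
89^2 ≡ 93
89^3 ≡ 37
89^6 ≡ 133
89^17 ≡ 205
89^34 ≡ 1
Therefore the multiplicative order of 89 modulo 206 is 34.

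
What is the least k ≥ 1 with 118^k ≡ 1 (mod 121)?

10

The order of 118 must divide φ(121) = φ(11^2) = 11·(11−1) = 110 = 2 · 5 · 11.
Divisors of 110: 1, 2, 5, 10, 11, 22, 55, 110.
Evaluate successive powers at the divisors of 110:
118^1 ≡ 118 (mod 121)
118^2 ≡ 9 (mod 121)
118^5 ≡ 120 (mod 121)
118^10 ≡ 1 (mod 121) ✓
Therefore the multiplicative order of 118 modulo 121 is 10.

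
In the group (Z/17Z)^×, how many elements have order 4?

2

φ(17) = 17 − 1 = 16 = 2^4.
In a cyclic group of order 16, there are φ(d) elements of order d for each divisor d of 16, and zero for non-divisors.
4 = 2^2 divides 16, and φ(4) = 2.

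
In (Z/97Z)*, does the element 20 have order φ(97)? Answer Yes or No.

φ(97) = 97 − 1 = 96 = 2^5 · 3.
20 is a primitive root mod 97 iff 20^(φ(97)/q) ≢ 1 for every prime q | φ(97), i.e. q ∈ {2, 3}.
20^48 ≡ 96 (mod 97)  [q = 2: ≢ 1 ✓]
20^32 ≡ 1 (mod 97)  [q = 3: ≡ 1 ✗]
The check at q = 3 fails, so 20 generates a proper subgroup.

No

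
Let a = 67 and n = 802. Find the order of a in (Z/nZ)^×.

400

By Lagrange's theorem, ord_802(67) divides φ(802) = φ(2)·φ(401) = 1·400 = 400 = 2^4 · 5^2.
Divisors of 400: 1, 2, 4, 5, 8, 10, 16, 20, 25, 40, 50, 80, 100, 200, 400.
Evaluate successive powers at the divisors of 400:
67^1 ≡ 67
67^2 ≡ 479
67^4 ≡ 69
67^5 ≡ 613
67^8 ≡ 751
67^10 ≡ 433
67^16 ≡ 195
67^20 ≡ 623
67^25 ≡ 147
67^40 ≡ 763
67^50 ≡ 757
67^80 ≡ 719
67^100 ≡ 421
67^200 ≡ 801
67^400 ≡ 1
So ord_802(67) = 400.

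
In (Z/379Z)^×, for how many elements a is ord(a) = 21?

φ(379) = 379 − 1 = 378 = 2 · 3^3 · 7.
In a cyclic group of order 378, there are φ(d) elements of order d for each divisor d of 378, and zero for non-divisors.
21 = 3 · 7 divides 378, and φ(21) = 12.

12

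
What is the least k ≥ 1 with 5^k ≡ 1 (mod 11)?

ord(5) | φ(11) = 11 − 1 = 10 = 2 · 5.
Divisors of 10: 1, 2, 5, 10.
Evaluate successive powers at the divisors of 10:
5^1 ≡ 5
5^2 ≡ 3
5^5 ≡ 1
So ord_11(5) = 5.

5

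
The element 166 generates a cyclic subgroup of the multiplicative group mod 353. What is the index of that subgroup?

Since 166 ∈ (Z/353Z)^×, its order divides φ(353) = 353 − 1 = 352 = 2^5 · 11.
Divisors of 352: 1, 2, 4, 8, 11, 16, 22, 32, 44, 88, 176, 352.
Test each divisor d:
166^1 ≡ 166 (mod 353)
166^2 ≡ 22 (mod 353)
166^4 ≡ 131 (mod 353)
166^8 ≡ 217 (mod 353)
166^11 ≡ 352 (mod 353)
166^16 ≡ 140 (mod 353)
166^22 ≡ 1 (mod 353) ✓
So ord_353(166) = 22, hence |⟨166⟩| = 22.
Index = |(Z/353Z)^×| / |⟨166⟩| = 352 / 22 = 16.

16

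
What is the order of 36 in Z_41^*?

20

ord(36) | φ(41) = 41 − 1 = 40 = 2^3 · 5.
Divisors of 40: 1, 2, 4, 5, 8, 10, 20, 40.
Evaluate successive powers at the divisors of 40:
36^1 ≡ 36 (mod 41)
36^2 ≡ 25 (mod 41)
36^4 ≡ 10 (mod 41)
36^5 ≡ 32 (mod 41)
36^8 ≡ 18 (mod 41)
36^10 ≡ 40 (mod 41)
36^20 ≡ 1 (mod 41) ✓
The smallest such exponent is 20, so the order of 36 is 20.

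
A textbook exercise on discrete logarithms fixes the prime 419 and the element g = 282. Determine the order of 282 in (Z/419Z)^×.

418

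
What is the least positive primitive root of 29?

φ(29) = 29 − 1 = 28 = 2^2 · 7.
g is a primitive root iff g^(28/q) ≢ 1 (mod 29) for each prime q ∈ {2, 7}.
g = 2: 2^14 ≡ 28; 2^4 ≡ 16 — none is 1, so 2 is a primitive root.
So 2 is the smallest generator of (Z/29Z)^×.

2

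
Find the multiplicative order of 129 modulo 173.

The order of 129 must divide φ(173) = 173 − 1 = 172 = 2^2 · 43.
Divisors of 172: 1, 2, 4, 43, 86, 172.
Compute 129^d (mod 173) for the divisors d until we hit 1:
129^1 ≡ 129
129^2 ≡ 33
129^4 ≡ 51
129^43 ≡ 93
129^86 ≡ 172
129^172 ≡ 1
The smallest such exponent is 172, so the order of 129 is 172.

172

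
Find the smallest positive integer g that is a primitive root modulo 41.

φ(41) = 41 − 1 = 40 = 2^3 · 5.
Test candidates g = 2, 3, … against the prime factors q ∈ {2, 5} of φ(41): g is a generator iff g^(40/q) ≢ 1 for every such q.
g = 2: 2^20 ≡ 1 — hits 1, so not a primitive root.
g = 3: 3^20 ≡ 40; 3^8 ≡ 1 — hits 1, so not a primitive root.
g = 4: 4^20 ≡ 1 — hits 1, so not a primitive root.
g = 5: 5^20 ≡ 1 — hits 1, so not a primitive root.
g = 6: 6^20 ≡ 40; 6^8 ≡ 10 — none is 1, so 6 is a primitive root.
Hence the least primitive root of 41 is 6.

6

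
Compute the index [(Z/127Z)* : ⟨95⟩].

9

The order of 95 must divide φ(127) = 127 − 1 = 126 = 2 · 3^2 · 7.
Divisors of 126: 1, 2, 3, 6, 7, 9, 14, 18, 21, 42, 63, 126.
Evaluate successive powers at the divisors of 126:
95^1 ≡ 95
95^2 ≡ 8
95^3 ≡ 125
95^6 ≡ 4
95^7 ≡ 126
95^9 ≡ 119
95^14 ≡ 1
Thus |⟨95⟩| = ord(95) = 14.
The index is φ(127) / ord(95) = 126 / 14 = 9.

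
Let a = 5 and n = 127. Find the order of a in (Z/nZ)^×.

42

By Lagrange's theorem, ord_127(5) divides φ(127) = 127 − 1 = 126 = 2 · 3^2 · 7.
Divisors of 126: 1, 2, 3, 6, 7, 9, 14, 18, 21, 42, 63, 126.
Check 5^d mod 127 for each divisor in increasing order:
5^1 ≡ 5 (mod 127)
5^2 ≡ 25 (mod 127)
5^3 ≡ 125 (mod 127)
5^6 ≡ 4 (mod 127)
5^7 ≡ 20 (mod 127)
5^9 ≡ 119 (mod 127)
5^14 ≡ 19 (mod 127)
5^18 ≡ 64 (mod 127)
5^21 ≡ 126 (mod 127)
5^42 ≡ 1 (mod 127) ✓
So ord_127(5) = 42.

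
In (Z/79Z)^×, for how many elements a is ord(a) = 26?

12

φ(79) = 79 − 1 = 78 = 2 · 3 · 13.
Since (Z/79Z)^× is cyclic of order 78, the number of elements of order d is φ(d) when d | 78 and 0 otherwise.
26 = 2 · 13 divides 78, and φ(26) = 12.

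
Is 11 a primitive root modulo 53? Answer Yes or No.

No

φ(53) = 53 − 1 = 52 = 2^2 · 13.
11 is a primitive root mod 53 iff 11^(φ(53)/q) ≢ 1 for every prime q | φ(53), i.e. q ∈ {2, 13}.
11^26 ≡ 1 (mod 53)  [q = 2: ≡ 1 ✗]
11^4 ≡ 13 (mod 53)  [q = 13: ≢ 1 ✓]
The check at q = 2 fails, so 11 generates a proper subgroup.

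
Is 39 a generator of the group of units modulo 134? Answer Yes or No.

φ(134) = φ(2)·φ(67) = 1·66 = 66 = 2 · 3 · 11.
Test 39^(66/q) mod 134 for each prime factor q of 66:
39^33 ≡ 1 (mod 134)  [q = 2: ≡ 1 ✗]
39^22 ≡ 37 (mod 134)  [q = 3: ≢ 1 ✓]
39^6 ≡ 107 (mod 134)  [q = 11: ≢ 1 ✓]
The check at q = 2 fails, so 39 generates a proper subgroup.

No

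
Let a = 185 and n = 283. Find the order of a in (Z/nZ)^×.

141

The order of 185 must divide φ(283) = 283 − 1 = 282 = 2 · 3 · 47.
Divisors of 282: 1, 2, 3, 6, 47, 94, 141, 282.
Compute 185^d (mod 283) for the divisors d until we hit 1:
185^1 ≡ 185
185^2 ≡ 265
185^3 ≡ 66
185^6 ≡ 111
185^47 ≡ 44
185^94 ≡ 238
185^141 ≡ 1
So ord_283(185) = 141.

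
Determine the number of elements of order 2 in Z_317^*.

φ(317) = 317 − 1 = 316 = 2^2 · 79.
(Z/317Z)^× is cyclic (|G| = 316); a cyclic group of order m has exactly φ(d) elements of each order d | m, and none otherwise.
2 | 316, and φ(2) = 2 − 1 = 1.

1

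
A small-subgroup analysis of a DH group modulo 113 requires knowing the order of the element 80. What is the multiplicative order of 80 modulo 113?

Since 80 ∈ (Z/113Z)^×, its order divides φ(113) = 113 − 1 = 112 = 2^4 · 7.
Divisors of 112: 1, 2, 4, 7, 8, 14, 16, 28, 56, 112.
Evaluate successive powers at the divisors of 112:
80^1 ≡ 80 (mod 113)
80^2 ≡ 72 (mod 113)
80^4 ≡ 99 (mod 113)
80^7 ≡ 42 (mod 113)
80^8 ≡ 83 (mod 113)
80^14 ≡ 69 (mod 113)
80^16 ≡ 109 (mod 113)
80^28 ≡ 15 (mod 113)
80^56 ≡ 112 (mod 113)
80^112 ≡ 1 (mod 113) ✓
Hence ord(80) = 112.

112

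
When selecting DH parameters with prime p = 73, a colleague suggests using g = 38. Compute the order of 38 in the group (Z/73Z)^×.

The order of 38 must divide φ(73) = 73 − 1 = 72 = 2^3 · 3^2.
Divisors of 72: 1, 2, 3, 4, 6, 8, 9, 12, 18, 24, 36, 72.
Evaluate successive powers at the divisors of 72:
38^1 ≡ 38
38^2 ≡ 57
38^3 ≡ 49
38^4 ≡ 37
38^6 ≡ 65
38^8 ≡ 55
38^9 ≡ 46
38^12 ≡ 64
38^18 ≡ 72
38^24 ≡ 8
38^36 ≡ 1
Therefore the multiplicative order of 38 modulo 73 is 36.

36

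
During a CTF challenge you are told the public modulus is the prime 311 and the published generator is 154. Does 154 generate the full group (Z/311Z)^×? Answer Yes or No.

φ(311) = 311 − 1 = 310 = 2 · 5 · 31.
154 is a primitive root mod 311 iff 154^(φ(311)/q) ≢ 1 for every prime q | φ(311), i.e. q ∈ {2, 5, 31}.
154^155 ≡ 310 (mod 311)  [q = 2: ≢ 1 ✓]
154^62 ≡ 52 (mod 311)  [q = 5: ≢ 1 ✓]
154^10 ≡ 126 (mod 311)  [q = 31: ≢ 1 ✓]
All checks pass, so 154 has order 310 and is a primitive root modulo 311.

Yes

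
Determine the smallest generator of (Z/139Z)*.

φ(139) = 139 − 1 = 138 = 2 · 3 · 23.
g is a primitive root iff g^(138/q) ≢ 1 (mod 139) for each prime q ∈ {2, 3, 23}.
g = 2: 2^69 ≡ 138; 2^46 ≡ 96; 2^6 ≡ 64 — none is 1, so 2 is a primitive root.
So 2 is the smallest generator of (Z/139Z)^×.

2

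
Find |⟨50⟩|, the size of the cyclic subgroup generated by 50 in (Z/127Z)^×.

21

The order of 50 must divide φ(127) = 127 − 1 = 126 = 2 · 3^2 · 7.
Divisors of 126: 1, 2, 3, 6, 7, 9, 14, 18, 21, 42, 63, 126.
Check 50^d mod 127 for each divisor in increasing order:
50^1 ≡ 50 (mod 127)
50^2 ≡ 87 (mod 127)
50^3 ≡ 32 (mod 127)
50^6 ≡ 8 (mod 127)
50^7 ≡ 19 (mod 127)
50^9 ≡ 2 (mod 127)
50^14 ≡ 107 (mod 127)
50^18 ≡ 4 (mod 127)
50^21 ≡ 1 (mod 127) ✓
Hence ord(50) = 21.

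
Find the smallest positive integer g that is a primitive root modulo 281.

3

φ(281) = 281 − 1 = 280 = 2^3 · 5 · 7.
Test candidates g = 2, 3, … against the prime factors q ∈ {2, 5, 7} of φ(281): g is a generator iff g^(280/q) ≢ 1 for every such q.
g = 2: 2^140 ≡ 1 — hits 1, so not a primitive root.
g = 3: 3^140 ≡ 280; 3^56 ≡ 86; 3^40 ≡ 249 — none is 1, so 3 is a primitive root.
Hence the least primitive root of 281 is 3.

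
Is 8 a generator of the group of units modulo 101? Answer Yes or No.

Yes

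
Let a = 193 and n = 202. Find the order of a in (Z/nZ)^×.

25

ord(193) | φ(202) = φ(2)·φ(101) = 1·100 = 100 = 2^2 · 5^2.
Divisors of 100: 1, 2, 4, 5, 10, 20, 25, 50, 100.
Test each divisor d:
193^1 ≡ 193 (mod 202)
193^2 ≡ 81 (mod 202)
193^4 ≡ 97 (mod 202)
193^5 ≡ 137 (mod 202)
193^10 ≡ 185 (mod 202)
193^20 ≡ 87 (mod 202)
193^25 ≡ 1 (mod 202) ✓
Therefore the multiplicative order of 193 modulo 202 is 25.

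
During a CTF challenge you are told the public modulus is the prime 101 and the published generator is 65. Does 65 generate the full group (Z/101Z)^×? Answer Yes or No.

φ(101) = 101 − 1 = 100 = 2^2 · 5^2.
An element g generates (Z/101Z)^× iff g^(100/q) ≢ 1 (mod 101) for each prime q ∈ {2, 5}.
65^50 ≡ 1 (mod 101)  [q = 2: ≡ 1 ✗]
65^20 ≡ 1 (mod 101)  [q = 5: ≡ 1 ✗]
65^50 ≡ 1 shows ord(65) | 50, strictly less than φ(101); not a primitive root.

No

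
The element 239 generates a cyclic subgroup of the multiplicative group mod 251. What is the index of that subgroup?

1

Since 239 ∈ (Z/251Z)^×, its order divides φ(251) = 251 − 1 = 250 = 2 · 5^3.
Divisors of 250: 1, 2, 5, 10, 25, 50, 125, 250.
Test each divisor d:
239^1 ≡ 239 (mod 251)
239^2 ≡ 144 (mod 251)
239^5 ≡ 160 (mod 251)
239^10 ≡ 249 (mod 251)
239^25 ≡ 138 (mod 251)
239^50 ≡ 219 (mod 251)
239^125 ≡ 250 (mod 251)
239^250 ≡ 1 (mod 251) ✓
The order of 239 is 250, so the subgroup it generates has 250 elements.
[(Z/251Z)^× : ⟨239⟩] = 250/250 = 1.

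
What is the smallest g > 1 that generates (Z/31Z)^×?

3

φ(31) = 31 − 1 = 30 = 2 · 3 · 5.
Test candidates g = 2, 3, … against the prime factors q ∈ {2, 3, 5} of φ(31): g is a generator iff g^(30/q) ≢ 1 for every such q.
g = 2: 2^15 ≡ 1 — hits 1, so not a primitive root.
g = 3: 3^15 ≡ 30; 3^10 ≡ 25; 3^6 ≡ 16 — none is 1, so 3 is a primitive root.
The smallest primitive root modulo 31 is 3.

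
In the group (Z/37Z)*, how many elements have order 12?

4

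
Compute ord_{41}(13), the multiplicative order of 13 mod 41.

The order of 13 must divide φ(41) = 41 − 1 = 40 = 2^3 · 5.
Divisors of 40: 1, 2, 4, 5, 8, 10, 20, 40.
Test each divisor d:
13^1 ≡ 13
13^2 ≡ 5
13^4 ≡ 25
13^5 ≡ 38
13^8 ≡ 10
13^10 ≡ 9
13^20 ≡ 40
13^40 ≡ 1
Hence ord(13) = 40.

40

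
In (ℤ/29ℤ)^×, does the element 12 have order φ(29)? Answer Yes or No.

No

φ(29) = 29 − 1 = 28 = 2^2 · 7.
It suffices to check that the order of 12 is not a proper divisor of 28: compute 12^(28/q) for q ∈ {2, 7}.
12^14 ≡ 28 (mod 29)  [q = 2: ≢ 1 ✓]
12^4 ≡ 1 (mod 29)  [q = 7: ≡ 1 ✗]
Since 12^4 ≡ 1, the order of 12 divides 4 < 28, so 12 is not a primitive root.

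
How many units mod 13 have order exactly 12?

φ(13) = 13 − 1 = 12 = 2^2 · 3.
(Z/13Z)^× is cyclic (|G| = 12); a cyclic group of order m has exactly φ(d) elements of each order d | m, and none otherwise.
12 = 2^2 · 3 divides 12, and φ(12) = 4.

4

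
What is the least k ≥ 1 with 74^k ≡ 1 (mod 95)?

18

Since 74 ∈ (Z/95Z)^×, its order divides φ(95) = φ(5·19) = (5−1)·(19−1) = 4·18 = 72 = 2^3 · 3^2.
Divisors of 72: 1, 2, 3, 4, 6, 8, 9, 12, 18, 24, 36, 72.
Compute 74^d (mod 95) for the divisors d until we hit 1:
74^1 ≡ 74
74^2 ≡ 61
74^3 ≡ 49
74^4 ≡ 16
74^6 ≡ 26
74^8 ≡ 66
74^9 ≡ 39
74^12 ≡ 11
74^18 ≡ 1
Hence ord(74) = 18.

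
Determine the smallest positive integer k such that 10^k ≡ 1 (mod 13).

ord(10) | φ(13) = 13 − 1 = 12 = 2^2 · 3.
Divisors of 12: 1, 2, 3, 4, 6, 12.
Compute 10^d (mod 13) for the divisors d until we hit 1:
10^1 ≡ 10 (mod 13)
10^2 ≡ 9 (mod 13)
10^3 ≡ 12 (mod 13)
10^4 ≡ 3 (mod 13)
10^6 ≡ 1 (mod 13) ✓
So ord_13(10) = 6.

6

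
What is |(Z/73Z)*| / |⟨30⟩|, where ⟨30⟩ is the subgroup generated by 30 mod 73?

3

The order of 30 must divide φ(73) = 73 − 1 = 72 = 2^3 · 3^2.
Divisors of 72: 1, 2, 3, 4, 6, 8, 9, 12, 18, 24, 36, 72.
Check 30^d mod 73 for each divisor in increasing order:
30^1 ≡ 30 (mod 73)
30^2 ≡ 24 (mod 73)
30^3 ≡ 63 (mod 73)
30^4 ≡ 65 (mod 73)
30^6 ≡ 27 (mod 73)
30^8 ≡ 64 (mod 73)
30^9 ≡ 22 (mod 73)
30^12 ≡ 72 (mod 73)
30^18 ≡ 46 (mod 73)
30^24 ≡ 1 (mod 73) ✓
Thus |⟨30⟩| = ord(30) = 24.
[(Z/73Z)^× : ⟨30⟩] = 72/24 = 3.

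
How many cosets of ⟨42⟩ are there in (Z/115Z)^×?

2

By Lagrange's theorem, ord_115(42) divides φ(115) = φ(5·23) = (5−1)·(23−1) = 4·22 = 88 = 2^3 · 11.
Divisors of 88: 1, 2, 4, 8, 11, 22, 44, 88.
Compute 42^d (mod 115) for the divisors d until we hit 1:
42^1 ≡ 42 (mod 115)
42^2 ≡ 39 (mod 115)
42^4 ≡ 26 (mod 115)
42^8 ≡ 101 (mod 115)
42^11 ≡ 68 (mod 115)
42^22 ≡ 24 (mod 115)
42^44 ≡ 1 (mod 115) ✓
The order of 42 is 44, so the subgroup it generates has 44 elements.
The index is φ(115) / ord(42) = 88 / 44 = 2.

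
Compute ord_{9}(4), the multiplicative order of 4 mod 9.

ord(4) | φ(9) = φ(3^2) = 3·(3−1) = 6 = 2 · 3.
Divisors of 6: 1, 2, 3, 6.
Check 4^d mod 9 for each divisor in increasing order:
4^1 ≡ 4
4^2 ≡ 7
4^3 ≡ 1
Therefore the multiplicative order of 4 modulo 9 is 3.

3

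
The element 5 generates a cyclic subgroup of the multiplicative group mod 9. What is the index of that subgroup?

1

ord(5) | φ(9) = φ(3^2) = 3·(3−1) = 6 = 2 · 3.
Divisors of 6: 1, 2, 3, 6.
Compute 5^d (mod 9) for the divisors d until we hit 1:
5^1 ≡ 5 (mod 9)
5^2 ≡ 7 (mod 9)
5^3 ≡ 8 (mod 9)
5^6 ≡ 1 (mod 9) ✓
So ord_9(5) = 6, hence |⟨5⟩| = 6.
Index = |(Z/9Z)^×| / |⟨5⟩| = 6 / 6 = 1.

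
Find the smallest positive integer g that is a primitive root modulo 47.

5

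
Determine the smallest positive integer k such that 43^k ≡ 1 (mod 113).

Since 43 ∈ (Z/113Z)^×, its order divides φ(113) = 113 − 1 = 112 = 2^4 · 7.
Divisors of 112: 1, 2, 4, 7, 8, 14, 16, 28, 56, 112.
Compute 43^d (mod 113) for the divisors d until we hit 1:
43^1 ≡ 43
43^2 ≡ 41
43^4 ≡ 99
43^7 ≡ 65
43^8 ≡ 83
43^14 ≡ 44
43^16 ≡ 109
43^28 ≡ 15
43^56 ≡ 112
43^112 ≡ 1
So ord_113(43) = 112.

112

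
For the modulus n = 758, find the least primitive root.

3

φ(758) = φ(2)·φ(379) = 1·378 = 378 = 2 · 3^3 · 7.
Test candidates g = 2, 3, … against the prime factors q ∈ {2, 3, 7} of φ(758): g is a generator iff g^(378/q) ≢ 1 for every such q.
g = 2: gcd(2, 758) = 2 > 1, not a unit — skip.
g = 3: 3^189 ≡ 757; 3^126 ≡ 51; 3^54 ≡ 195 — none is 1, so 3 is a primitive root.
So 3 is the smallest generator of (Z/758Z)^×.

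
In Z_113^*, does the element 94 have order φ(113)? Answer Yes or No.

Yes

φ(113) = 113 − 1 = 112 = 2^4 · 7.
An element g generates (Z/113Z)^× iff g^(112/q) ≢ 1 (mod 113) for each prime q ∈ {2, 7}.
94^56 ≡ 112 (mod 113)  [q = 2: ≢ 1 ✓]
94^16 ≡ 49 (mod 113)  [q = 7: ≢ 1 ✓]
All checks pass, so 94 has order 112 and is a primitive root modulo 113.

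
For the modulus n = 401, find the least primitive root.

φ(401) = 401 − 1 = 400 = 2^4 · 5^2.
Test candidates g = 2, 3, … against the prime factors q ∈ {2, 5} of φ(401): g is a generator iff g^(400/q) ≢ 1 for every such q.
g = 2: 2^200 ≡ 1 — hits 1, so not a primitive root.
g = 3: 3^200 ≡ 400; 3^80 ≡ 72 — none is 1, so 3 is a primitive root.
The smallest primitive root modulo 401 is 3.

3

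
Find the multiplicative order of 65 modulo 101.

10

By Lagrange's theorem, ord_101(65) divides φ(101) = 101 − 1 = 100 = 2^2 · 5^2.
Divisors of 100: 1, 2, 4, 5, 10, 20, 25, 50, 100.
Test each divisor d:
65^1 ≡ 65
65^2 ≡ 84
65^4 ≡ 87
65^5 ≡ 100
65^10 ≡ 1
So ord_101(65) = 10.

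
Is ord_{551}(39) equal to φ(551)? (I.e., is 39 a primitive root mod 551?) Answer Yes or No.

551 = 19 · 29 is a product of two distinct odd primes, so (Z/551Z)^× ≅ (Z/19Z)^× × (Z/29Z)^× is not cyclic.
No primitive root modulo 551 exists; in particular 39 is not one.

No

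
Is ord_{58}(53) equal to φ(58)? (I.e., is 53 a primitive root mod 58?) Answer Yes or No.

φ(58) = φ(2)·φ(29) = 1·28 = 28 = 2^2 · 7.
53 is a primitive root mod 58 iff 53^(φ(58)/q) ≢ 1 for every prime q | φ(58), i.e. q ∈ {2, 7}.
53^14 ≡ 1 (mod 58)  [q = 2: ≡ 1 ✗]
53^4 ≡ 45 (mod 58)  [q = 7: ≢ 1 ✓]
53^14 ≡ 1 shows ord(53) | 14, strictly less than φ(58); not a primitive root.

No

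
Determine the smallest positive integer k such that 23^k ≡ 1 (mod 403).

30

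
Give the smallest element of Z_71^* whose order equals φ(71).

φ(71) = 71 − 1 = 70 = 2 · 5 · 7.
Test candidates g = 2, 3, … against the prime factors q ∈ {2, 5, 7} of φ(71): g is a generator iff g^(70/q) ≢ 1 for every such q.
g = 2: 2^35 ≡ 1 — hits 1, so not a primitive root.
g = 3: 3^35 ≡ 1 — hits 1, so not a primitive root.
g = 4: 4^35 ≡ 1 — hits 1, so not a primitive root.
g = 5: 5^35 ≡ 1 — hits 1, so not a primitive root.
g = 6: 6^35 ≡ 1 — hits 1, so not a primitive root.
g = 7: 7^35 ≡ 70; 7^14 ≡ 54; 7^10 ≡ 45 — none is 1, so 7 is a primitive root.
So 7 is the smallest generator of (Z/71Z)^×.

7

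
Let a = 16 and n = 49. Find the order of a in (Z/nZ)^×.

Since 16 ∈ (Z/49Z)^×, its order divides φ(49) = φ(7^2) = 7·(7−1) = 42 = 2 · 3 · 7.
Divisors of 42: 1, 2, 3, 6, 7, 14, 21, 42.
Compute 16^d (mod 49) for the divisors d until we hit 1:
16^1 ≡ 16 (mod 49)
16^2 ≡ 11 (mod 49)
16^3 ≡ 29 (mod 49)
16^6 ≡ 8 (mod 49)
16^7 ≡ 30 (mod 49)
16^14 ≡ 18 (mod 49)
16^21 ≡ 1 (mod 49) ✓
So ord_49(16) = 21.

21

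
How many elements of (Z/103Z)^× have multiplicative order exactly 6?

φ(103) = 103 − 1 = 102 = 2 · 3 · 17.
(Z/103Z)^× is cyclic (|G| = 102); a cyclic group of order m has exactly φ(d) elements of each order d | m, and none otherwise.
6 = 2 · 3 divides 102, and φ(6) = 2.

2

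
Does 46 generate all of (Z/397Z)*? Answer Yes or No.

φ(397) = 397 − 1 = 396 = 2^2 · 3^2 · 11.
It suffices to check that the order of 46 is not a proper divisor of 396: compute 46^(396/q) for q ∈ {2, 3, 11}.
46^198 ≡ 396 (mod 397)  [q = 2: ≢ 1 ✓]
46^132 ≡ 34 (mod 397)  [q = 3: ≢ 1 ✓]
46^36 ≡ 31 (mod 397)  [q = 11: ≢ 1 ✓]
None equal 1, so ord_397(46) = 396: 46 is a primitive root.

Yes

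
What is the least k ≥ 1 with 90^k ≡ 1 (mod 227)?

ord(90) | φ(227) = 227 − 1 = 226 = 2 · 113.
Divisors of 226: 1, 2, 113, 226.
Check 90^d mod 227 for each divisor in increasing order:
90^1 ≡ 90 (mod 227)
90^2 ≡ 155 (mod 227)
90^113 ≡ 1 (mod 227) ✓
Therefore the multiplicative order of 90 modulo 227 is 113.

113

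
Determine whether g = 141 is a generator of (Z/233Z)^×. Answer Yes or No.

No

φ(233) = 233 − 1 = 232 = 2^3 · 29.
It suffices to check that the order of 141 is not a proper divisor of 232: compute 141^(232/q) for q ∈ {2, 29}.
141^116 ≡ 1 (mod 233)  [q = 2: ≡ 1 ✗]
141^8 ≡ 71 (mod 233)  [q = 29: ≢ 1 ✓]
The check at q = 2 fails, so 141 generates a proper subgroup.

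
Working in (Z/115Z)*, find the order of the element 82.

Since 82 ∈ (Z/115Z)^×, its order divides φ(115) = φ(5·23) = (5−1)·(23−1) = 4·22 = 88 = 2^3 · 11.
Divisors of 88: 1, 2, 4, 8, 11, 22, 44, 88.
Check 82^d mod 115 for each divisor in increasing order:
82^1 ≡ 82 (mod 115)
82^2 ≡ 54 (mod 115)
82^4 ≡ 41 (mod 115)
82^8 ≡ 71 (mod 115)
82^11 ≡ 93 (mod 115)
82^22 ≡ 24 (mod 115)
82^44 ≡ 1 (mod 115) ✓
Hence ord(82) = 44.

44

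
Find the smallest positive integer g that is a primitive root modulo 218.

11

φ(218) = φ(2)·φ(109) = 1·108 = 108 = 2^2 · 3^3.
Test candidates g = 2, 3, … against the prime factors q ∈ {2, 3} of φ(218): g is a generator iff g^(108/q) ≢ 1 for every such q.
g = 2: gcd(2, 218) = 2 > 1, not a unit — skip.
g = 3: 3^54 ≡ 1 — hits 1, so not a primitive root.
g = 4: gcd(4, 218) = 2 > 1, not a unit — skip.
g = 5: 5^54 ≡ 1 — hits 1, so not a primitive root.
g = 6: gcd(6, 218) = 2 > 1, not a unit — skip.
g = 7: 7^54 ≡ 1 — hits 1, so not a primitive root.
g = 8: gcd(8, 218) = 2 > 1, not a unit — skip.
g = 9: 9^54 ≡ 1 — hits 1, so not a primitive root.
g = 10: gcd(10, 218) = 2 > 1, not a unit — skip.
g = 11: 11^54 ≡ 217; 11^36 ≡ 45 — none is 1, so 11 is a primitive root.
So 11 is the smallest generator of (Z/218Z)^×.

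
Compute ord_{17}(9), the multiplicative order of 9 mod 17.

8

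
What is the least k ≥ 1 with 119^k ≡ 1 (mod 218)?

108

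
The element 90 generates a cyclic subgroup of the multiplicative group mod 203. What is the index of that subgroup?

By Lagrange's theorem, ord_203(90) divides φ(203) = φ(7·29) = (7−1)·(29−1) = 6·28 = 168 = 2^3 · 3 · 7.
Divisors of 168: 1, 2, 3, 4, 6, 7, 8, 12, 14, 21, 24, 28, 42, 56, 84, 168.
Evaluate successive powers at the divisors of 168:
90^1 ≡ 90 (mod 203)
90^2 ≡ 183 (mod 203)
90^3 ≡ 27 (mod 203)
90^4 ≡ 197 (mod 203)
90^6 ≡ 120 (mod 203)
90^7 ≡ 41 (mod 203)
90^8 ≡ 36 (mod 203)
90^12 ≡ 190 (mod 203)
90^14 ≡ 57 (mod 203)
90^21 ≡ 104 (mod 203)
90^24 ≡ 169 (mod 203)
90^28 ≡ 1 (mod 203) ✓
The order of 90 is 28, so the subgroup it generates has 28 elements.
Index = |(Z/203Z)^×| / |⟨90⟩| = 168 / 28 = 6.

6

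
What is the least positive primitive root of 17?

3

φ(17) = 17 − 1 = 16 = 2^4.
g is a primitive root iff g^(16/q) ≢ 1 (mod 17) for each prime q ∈ {2}.
g = 2: 2^8 ≡ 1 — hits 1, so not a primitive root.
g = 3: 3^8 ≡ 16 — none is 1, so 3 is a primitive root.
So 3 is the smallest generator of (Z/17Z)^×.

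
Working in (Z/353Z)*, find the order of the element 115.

352

The order of 115 must divide φ(353) = 353 − 1 = 352 = 2^5 · 11.
Divisors of 352: 1, 2, 4, 8, 11, 16, 22, 32, 44, 88, 176, 352.
Compute 115^d (mod 353) for the divisors d until we hit 1:
115^1 ≡ 115 (mod 353)
115^2 ≡ 164 (mod 353)
115^4 ≡ 68 (mod 353)
115^8 ≡ 35 (mod 353)
115^11 ≡ 343 (mod 353)
115^16 ≡ 166 (mod 353)
115^22 ≡ 100 (mod 353)
115^32 ≡ 22 (mod 353)
115^44 ≡ 116 (mod 353)
115^88 ≡ 42 (mod 353)
115^176 ≡ 352 (mod 353)
115^352 ≡ 1 (mod 353) ✓
So ord_353(115) = 352.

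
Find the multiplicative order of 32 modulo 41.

4

By Lagrange's theorem, ord_41(32) divides φ(41) = 41 − 1 = 40 = 2^3 · 5.
Divisors of 40: 1, 2, 4, 5, 8, 10, 20, 40.
Test each divisor d:
32^1 ≡ 32 (mod 41)
32^2 ≡ 40 (mod 41)
32^4 ≡ 1 (mod 41) ✓
So ord_41(32) = 4.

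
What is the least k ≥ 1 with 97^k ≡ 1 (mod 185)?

12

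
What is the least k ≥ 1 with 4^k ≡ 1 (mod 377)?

42

The order of 4 must divide φ(377) = φ(13·29) = (13−1)·(29−1) = 12·28 = 336 = 2^4 · 3 · 7.
Divisors of 336: 1, 2, 3, 4, 6, 7, 8, 12, 14, 16, 21, 24, 28, 42, 48, 56, 84, 112, 168, 336.
Test each divisor d:
4^1 ≡ 4 (mod 377)
4^2 ≡ 16 (mod 377)
4^3 ≡ 64 (mod 377)
4^4 ≡ 256 (mod 377)
4^6 ≡ 326 (mod 377)
4^7 ≡ 173 (mod 377)
4^8 ≡ 315 (mod 377)
4^12 ≡ 339 (mod 377)
4^14 ≡ 146 (mod 377)
4^16 ≡ 74 (mod 377)
4^21 ≡ 376 (mod 377)
4^24 ≡ 313 (mod 377)
4^28 ≡ 204 (mod 377)
4^42 ≡ 1 (mod 377) ✓
Hence ord(4) = 42.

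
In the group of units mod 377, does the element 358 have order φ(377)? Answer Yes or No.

No

377 = 13 · 29 is a product of two distinct odd primes, so (Z/377Z)^× ≅ (Z/13Z)^× × (Z/29Z)^× is not cyclic.
No primitive root modulo 377 exists; in particular 358 is not one.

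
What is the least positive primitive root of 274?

3

φ(274) = φ(2)·φ(137) = 1·136 = 136 = 2^3 · 17.
Test candidates g = 2, 3, … against the prime factors q ∈ {2, 17} of φ(274): g is a generator iff g^(136/q) ≢ 1 for every such q.
g = 2: gcd(2, 274) = 2 > 1, not a unit — skip.
g = 3: 3^68 ≡ 273; 3^8 ≡ 259 — none is 1, so 3 is a primitive root.
The smallest primitive root modulo 274 is 3.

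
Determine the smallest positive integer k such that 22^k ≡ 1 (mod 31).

30

The order of 22 must divide φ(31) = 31 − 1 = 30 = 2 · 3 · 5.
Divisors of 30: 1, 2, 3, 5, 6, 10, 15, 30.
Evaluate successive powers at the divisors of 30:
22^1 ≡ 22 (mod 31)
22^2 ≡ 19 (mod 31)
22^3 ≡ 15 (mod 31)
22^5 ≡ 6 (mod 31)
22^6 ≡ 8 (mod 31)
22^10 ≡ 5 (mod 31)
22^15 ≡ 30 (mod 31)
22^30 ≡ 1 (mod 31) ✓
So ord_31(22) = 30.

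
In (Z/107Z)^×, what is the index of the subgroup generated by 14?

ord(14) | φ(107) = 107 − 1 = 106 = 2 · 53.
Divisors of 106: 1, 2, 53, 106.
Evaluate successive powers at the divisors of 106:
14^1 ≡ 14
14^2 ≡ 89
14^53 ≡ 1
The order of 14 is 53, so the subgroup it generates has 53 elements.
[(Z/107Z)^× : ⟨14⟩] = 106/53 = 2.

2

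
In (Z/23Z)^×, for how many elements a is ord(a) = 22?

φ(23) = 23 − 1 = 22 = 2 · 11.
(Z/23Z)^× is cyclic (|G| = 22); a cyclic group of order m has exactly φ(d) elements of each order d | m, and none otherwise.
22 = 2 · 11 divides 22, and φ(22) = 10.

10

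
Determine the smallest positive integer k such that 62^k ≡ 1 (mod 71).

70

The order of 62 must divide φ(71) = 71 − 1 = 70 = 2 · 5 · 7.
Divisors of 70: 1, 2, 5, 7, 10, 14, 35, 70.
Check 62^d mod 71 for each divisor in increasing order:
62^1 ≡ 62 (mod 71)
62^2 ≡ 10 (mod 71)
62^5 ≡ 23 (mod 71)
62^7 ≡ 17 (mod 71)
62^10 ≡ 32 (mod 71)
62^14 ≡ 5 (mod 71)
62^35 ≡ 70 (mod 71)
62^70 ≡ 1 (mod 71) ✓
Therefore the multiplicative order of 62 modulo 71 is 70.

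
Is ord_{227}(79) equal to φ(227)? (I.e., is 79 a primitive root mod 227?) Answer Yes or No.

φ(227) = 227 − 1 = 226 = 2 · 113.
It suffices to check that the order of 79 is not a proper divisor of 226: compute 79^(226/q) for q ∈ {2, 113}.
79^113 ≡ 1 (mod 227)  [q = 2: ≡ 1 ✗]
79^2 ≡ 112 (mod 227)  [q = 113: ≢ 1 ✓]
The check at q = 2 fails, so 79 generates a proper subgroup.

No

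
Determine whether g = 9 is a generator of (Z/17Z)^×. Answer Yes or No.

φ(17) = 17 − 1 = 16 = 2^4.
It suffices to check that the order of 9 is not a proper divisor of 16: compute 9^(16/q) for q ∈ {2}.
9^8 ≡ 1 (mod 17)  [q = 2: ≡ 1 ✗]
The check at q = 2 fails, so 9 generates a proper subgroup.

No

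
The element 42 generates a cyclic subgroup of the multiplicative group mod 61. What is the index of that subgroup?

4

The order of 42 must divide φ(61) = 61 − 1 = 60 = 2^2 · 3 · 5.
Divisors of 60: 1, 2, 3, 4, 5, 6, 10, 12, 15, 20, 30, 60.
Evaluate successive powers at the divisors of 60:
42^1 ≡ 42 (mod 61)
42^2 ≡ 56 (mod 61)
42^3 ≡ 34 (mod 61)
42^4 ≡ 25 (mod 61)
42^5 ≡ 13 (mod 61)
42^6 ≡ 58 (mod 61)
42^10 ≡ 47 (mod 61)
42^12 ≡ 9 (mod 61)
42^15 ≡ 1 (mod 61) ✓
So ord_61(42) = 15, hence |⟨42⟩| = 15.
The index is φ(61) / ord(42) = 60 / 15 = 4.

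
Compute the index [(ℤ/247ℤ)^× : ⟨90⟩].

12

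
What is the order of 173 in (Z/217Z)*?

30

By Lagrange's theorem, ord_217(173) divides φ(217) = φ(7·31) = (7−1)·(31−1) = 6·30 = 180 = 2^2 · 3^2 · 5.
Divisors of 180: 1, 2, 3, 4, 5, 6, 9, 10, 12, 15, 18, 20, 30, 36, 45, 60, 90, 180.
Test each divisor d:
173^1 ≡ 173 (mod 217)
173^2 ≡ 200 (mod 217)
173^3 ≡ 97 (mod 217)
173^4 ≡ 72 (mod 217)
173^5 ≡ 87 (mod 217)
173^6 ≡ 78 (mod 217)
173^9 ≡ 188 (mod 217)
173^10 ≡ 191 (mod 217)
173^12 ≡ 8 (mod 217)
173^15 ≡ 125 (mod 217)
173^18 ≡ 190 (mod 217)
173^20 ≡ 25 (mod 217)
173^30 ≡ 1 (mod 217) ✓
The smallest such exponent is 30, so the order of 173 is 30.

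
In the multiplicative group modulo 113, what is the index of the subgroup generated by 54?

1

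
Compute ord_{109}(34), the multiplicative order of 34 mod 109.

By Lagrange's theorem, ord_109(34) divides φ(109) = 109 − 1 = 108 = 2^2 · 3^3.
Divisors of 108: 1, 2, 3, 4, 6, 9, 12, 18, 27, 36, 54, 108.
Test each divisor d:
34^1 ≡ 34
34^2 ≡ 66
34^3 ≡ 64
34^4 ≡ 105
34^6 ≡ 63
34^9 ≡ 108
34^12 ≡ 45
34^18 ≡ 1
Hence ord(34) = 18.

18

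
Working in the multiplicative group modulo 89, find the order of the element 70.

Since 70 ∈ (Z/89Z)^×, its order divides φ(89) = 89 − 1 = 88 = 2^3 · 11.
Divisors of 88: 1, 2, 4, 8, 11, 22, 44, 88.
Compute 70^d (mod 89) for the divisors d until we hit 1:
70^1 ≡ 70 (mod 89)
70^2 ≡ 5 (mod 89)
70^4 ≡ 25 (mod 89)
70^8 ≡ 2 (mod 89)
70^11 ≡ 77 (mod 89)
70^22 ≡ 55 (mod 89)
70^44 ≡ 88 (mod 89)
70^88 ≡ 1 (mod 89) ✓
So ord_89(70) = 88.

88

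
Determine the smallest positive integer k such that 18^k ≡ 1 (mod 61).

ord(18) | φ(61) = 61 − 1 = 60 = 2^2 · 3 · 5.
Divisors of 60: 1, 2, 3, 4, 5, 6, 10, 12, 15, 20, 30, 60.
Test each divisor d:
18^1 ≡ 18
18^2 ≡ 19
18^3 ≡ 37
18^4 ≡ 56
18^5 ≡ 32
18^6 ≡ 27
18^10 ≡ 48
18^12 ≡ 58
18^15 ≡ 11
18^20 ≡ 47
18^30 ≡ 60
18^60 ≡ 1
The smallest such exponent is 60, so the order of 18 is 60.

60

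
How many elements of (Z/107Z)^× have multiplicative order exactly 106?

52

φ(107) = 107 − 1 = 106 = 2 · 53.
(Z/107Z)^× is cyclic (|G| = 106); a cyclic group of order m has exactly φ(d) elements of each order d | m, and none otherwise.
106 = 2 · 53 divides 106, and φ(106) = 52.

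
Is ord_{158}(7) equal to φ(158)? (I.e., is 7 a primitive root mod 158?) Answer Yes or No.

φ(158) = φ(2)·φ(79) = 1·78 = 78 = 2 · 3 · 13.
Test 7^(78/q) mod 158 for each prime factor q of 78:
7^39 ≡ 157 (mod 158)  [q = 2: ≢ 1 ✓]
7^26 ≡ 55 (mod 158)  [q = 3: ≢ 1 ✓]
7^6 ≡ 97 (mod 158)  [q = 13: ≢ 1 ✓]
None equal 1, so ord_158(7) = 78: 7 is a primitive root.

Yes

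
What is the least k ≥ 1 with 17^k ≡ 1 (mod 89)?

The order of 17 must divide φ(89) = 89 − 1 = 88 = 2^3 · 11.
Divisors of 88: 1, 2, 4, 8, 11, 22, 44, 88.
Evaluate successive powers at the divisors of 88:
17^1 ≡ 17 (mod 89)
17^2 ≡ 22 (mod 89)
17^4 ≡ 39 (mod 89)
17^8 ≡ 8 (mod 89)
17^11 ≡ 55 (mod 89)
17^22 ≡ 88 (mod 89)
17^44 ≡ 1 (mod 89) ✓
So ord_89(17) = 44.

44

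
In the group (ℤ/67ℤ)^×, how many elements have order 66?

φ(67) = 67 − 1 = 66 = 2 · 3 · 11.
(Z/67Z)^× is cyclic (|G| = 66); a cyclic group of order m has exactly φ(d) elements of each order d | m, and none otherwise.
66 = 2 · 3 · 11 divides 66, and φ(66) = 20.

20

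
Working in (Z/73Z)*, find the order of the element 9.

The order of 9 must divide φ(73) = 73 − 1 = 72 = 2^3 · 3^2.
Divisors of 72: 1, 2, 3, 4, 6, 8, 9, 12, 18, 24, 36, 72.
Check 9^d mod 73 for each divisor in increasing order:
9^1 ≡ 9 (mod 73)
9^2 ≡ 8 (mod 73)
9^3 ≡ 72 (mod 73)
9^4 ≡ 64 (mod 73)
9^6 ≡ 1 (mod 73) ✓
Therefore the multiplicative order of 9 modulo 73 is 6.

6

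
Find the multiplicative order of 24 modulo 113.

ord(24) | φ(113) = 113 − 1 = 112 = 2^4 · 7.
Divisors of 112: 1, 2, 4, 7, 8, 14, 16, 28, 56, 112.
Evaluate successive powers at the divisors of 112:
24^1 ≡ 24 (mod 113)
24^2 ≡ 11 (mod 113)
24^4 ≡ 8 (mod 113)
24^7 ≡ 78 (mod 113)
24^8 ≡ 64 (mod 113)
24^14 ≡ 95 (mod 113)
24^16 ≡ 28 (mod 113)
24^28 ≡ 98 (mod 113)
24^56 ≡ 112 (mod 113)
24^112 ≡ 1 (mod 113) ✓
Therefore the multiplicative order of 24 modulo 113 is 112.

112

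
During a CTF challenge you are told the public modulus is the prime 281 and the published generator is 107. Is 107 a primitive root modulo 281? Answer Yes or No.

Yes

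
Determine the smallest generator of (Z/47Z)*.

φ(47) = 47 − 1 = 46 = 2 · 23.
Test candidates g = 2, 3, … against the prime factors q ∈ {2, 23} of φ(47): g is a generator iff g^(46/q) ≢ 1 for every such q.
g = 2: 2^23 ≡ 1 — hits 1, so not a primitive root.
g = 3: 3^23 ≡ 1 — hits 1, so not a primitive root.
g = 4: 4^23 ≡ 1 — hits 1, so not a primitive root.
g = 5: 5^23 ≡ 46; 5^2 ≡ 25 — none is 1, so 5 is a primitive root.
The smallest primitive root modulo 47 is 5.

5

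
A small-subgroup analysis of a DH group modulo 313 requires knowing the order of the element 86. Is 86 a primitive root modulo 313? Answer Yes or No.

φ(313) = 313 − 1 = 312 = 2^3 · 3 · 13.
An element g generates (Z/313Z)^× iff g^(312/q) ≢ 1 (mod 313) for each prime q ∈ {2, 3, 13}.
86^156 ≡ 312 (mod 313)  [q = 2: ≢ 1 ✓]
86^104 ≡ 98 (mod 313)  [q = 3: ≢ 1 ✓]
86^24 ≡ 103 (mod 313)  [q = 13: ≢ 1 ✓]
Every test exponent gives a nontrivial residue, hence 86 generates the full group.

Yes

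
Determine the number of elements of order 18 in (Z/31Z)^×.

0

φ(31) = 31 − 1 = 30 = 2 · 3 · 5.
In a cyclic group of order 30, there are φ(d) elements of order d for each divisor d of 30, and zero for non-divisors.
18 does not divide 30, so no element of (Z/31Z)^× has order 18.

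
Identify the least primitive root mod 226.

φ(226) = φ(2)·φ(113) = 1·112 = 112 = 2^4 · 7.
Test candidates g = 2, 3, … against the prime factors q ∈ {2, 7} of φ(226): g is a generator iff g^(112/q) ≢ 1 for every such q.
g = 2: gcd(2, 226) = 2 > 1, not a unit — skip.
g = 3: 3^56 ≡ 225; 3^16 ≡ 49 — none is 1, so 3 is a primitive root.
So 3 is the smallest generator of (Z/226Z)^×.

3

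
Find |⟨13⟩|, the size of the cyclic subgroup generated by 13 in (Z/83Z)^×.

By Lagrange's theorem, ord_83(13) divides φ(83) = 83 − 1 = 82 = 2 · 41.
Divisors of 82: 1, 2, 41, 82.
Compute 13^d (mod 83) for the divisors d until we hit 1:
13^1 ≡ 13 (mod 83)
13^2 ≡ 3 (mod 83)
13^41 ≡ 82 (mod 83)
13^82 ≡ 1 (mod 83) ✓
The smallest such exponent is 82, so the order of 13 is 82.

82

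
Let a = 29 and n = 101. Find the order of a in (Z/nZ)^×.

100

Since 29 ∈ (Z/101Z)^×, its order divides φ(101) = 101 − 1 = 100 = 2^2 · 5^2.
Divisors of 100: 1, 2, 4, 5, 10, 20, 25, 50, 100.
Check 29^d mod 101 for each divisor in increasing order:
29^1 ≡ 29 (mod 101)
29^2 ≡ 33 (mod 101)
29^4 ≡ 79 (mod 101)
29^5 ≡ 69 (mod 101)
29^10 ≡ 14 (mod 101)
29^20 ≡ 95 (mod 101)
29^25 ≡ 91 (mod 101)
29^50 ≡ 100 (mod 101)
29^100 ≡ 1 (mod 101) ✓
So ord_101(29) = 100.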